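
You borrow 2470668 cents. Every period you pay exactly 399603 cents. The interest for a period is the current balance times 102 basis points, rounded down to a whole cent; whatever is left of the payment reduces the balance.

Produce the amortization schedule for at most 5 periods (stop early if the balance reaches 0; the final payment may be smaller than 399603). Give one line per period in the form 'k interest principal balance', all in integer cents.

1. interest=⌊2470668·102/10000⌋=25200; principal=399603-25200=374403; balance=2470668-374403=2096265
2. interest=⌊2096265·102/10000⌋=21381; principal=399603-21381=378222; balance=2096265-378222=1718043
3. interest=⌊1718043·102/10000⌋=17524; principal=399603-17524=382079; balance=1718043-382079=1335964
4. interest=⌊1335964·102/10000⌋=13626; principal=399603-13626=385977; balance=1335964-385977=949987
5. interest=⌊949987·102/10000⌋=9689; principal=399603-9689=389914; balance=949987-389914=560073

1 25200 374403 2096265
2 21381 378222 1718043
3 17524 382079 1335964
4 13626 385977 949987
5 9689 389914 560073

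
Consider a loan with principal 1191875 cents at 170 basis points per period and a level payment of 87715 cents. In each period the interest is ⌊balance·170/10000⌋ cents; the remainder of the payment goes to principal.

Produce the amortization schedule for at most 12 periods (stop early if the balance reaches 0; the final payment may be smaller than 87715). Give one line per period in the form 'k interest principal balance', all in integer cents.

1 20261 67454 1124421
2 19115 68600 1055821
3 17948 69767 986054
4 16762 70953 915101
5 15556 72159 842942
6 14330 73385 769557
7 13082 74633 694924
8 11813 75902 619022
9 10523 77192 541830
10 9211 78504 463326
11 7876 79839 383487
12 6519 81196 302291

1. interest=⌊1191875·170/10000⌋=20261; principal=87715-20261=67454; balance=1191875-67454=1124421
2. interest=⌊1124421·170/10000⌋=19115; principal=87715-19115=68600; balance=1124421-68600=1055821
3. interest=⌊1055821·170/10000⌋=17948; principal=87715-17948=69767; balance=1055821-69767=986054
4. interest=⌊986054·170/10000⌋=16762; principal=87715-16762=70953; balance=986054-70953=915101
5. interest=⌊915101·170/10000⌋=15556; principal=87715-15556=72159; balance=915101-72159=842942
6. interest=⌊842942·170/10000⌋=14330; principal=87715-14330=73385; balance=842942-73385=769557
7. interest=⌊769557·170/10000⌋=13082; principal=87715-13082=74633; balance=769557-74633=694924
8. interest=⌊694924·170/10000⌋=11813; principal=87715-11813=75902; balance=694924-75902=619022
9. interest=⌊619022·170/10000⌋=10523; principal=87715-10523=77192; balance=619022-77192=541830
10. interest=⌊541830·170/10000⌋=9211; principal=87715-9211=78504; balance=541830-78504=463326
11. interest=⌊463326·170/10000⌋=7876; principal=87715-7876=79839; balance=463326-79839=383487
12. interest=⌊383487·170/10000⌋=6519; principal=87715-6519=81196; balance=383487-81196=302291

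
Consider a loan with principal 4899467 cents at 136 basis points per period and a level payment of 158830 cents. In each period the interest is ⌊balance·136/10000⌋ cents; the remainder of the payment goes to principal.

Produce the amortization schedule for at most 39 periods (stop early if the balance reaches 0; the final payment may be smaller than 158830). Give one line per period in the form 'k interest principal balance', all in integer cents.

1. interest=⌊4899467·136/10000⌋=66632; principal=158830-66632=92198; balance=4899467-92198=4807269
2. interest=⌊4807269·136/10000⌋=65378; principal=158830-65378=93452; balance=4807269-93452=4713817
3. interest=⌊4713817·136/10000⌋=64107; principal=158830-64107=94723; balance=4713817-94723=4619094
4. interest=⌊4619094·136/10000⌋=62819; principal=158830-62819=96011; balance=4619094-96011=4523083
5. interest=⌊4523083·136/10000⌋=61513; principal=158830-61513=97317; balance=4523083-97317=4425766
6. interest=⌊4425766·136/10000⌋=60190; principal=158830-60190=98640; balance=4425766-98640=4327126
7. interest=⌊4327126·136/10000⌋=58848; principal=158830-58848=99982; balance=4327126-99982=4227144
8. interest=⌊4227144·136/10000⌋=57489; principal=158830-57489=101341; balance=4227144-101341=4125803
9. interest=⌊4125803·136/10000⌋=56110; principal=158830-56110=102720; balance=4125803-102720=4023083
10. interest=⌊4023083·136/10000⌋=54713; principal=158830-54713=104117; balance=4023083-104117=3918966
11. interest=⌊3918966·136/10000⌋=53297; principal=158830-53297=105533; balance=3918966-105533=3813433
12. interest=⌊3813433·136/10000⌋=51862; principal=158830-51862=106968; balance=3813433-106968=3706465
13. interest=⌊3706465·136/10000⌋=50407; principal=158830-50407=108423; balance=3706465-108423=3598042
14. interest=⌊3598042·136/10000⌋=48933; principal=158830-48933=109897; balance=3598042-109897=3488145
15. interest=⌊3488145·136/10000⌋=47438; principal=158830-47438=111392; balance=3488145-111392=3376753
16. interest=⌊3376753·136/10000⌋=45923; principal=158830-45923=112907; balance=3376753-112907=3263846
17. interest=⌊3263846·136/10000⌋=44388; principal=158830-44388=114442; balance=3263846-114442=3149404
18. interest=⌊3149404·136/10000⌋=42831; principal=158830-42831=115999; balance=3149404-115999=3033405
19. interest=⌊3033405·136/10000⌋=41254; principal=158830-41254=117576; balance=3033405-117576=2915829
20. interest=⌊2915829·136/10000⌋=39655; principal=158830-39655=119175; balance=2915829-119175=2796654
21. interest=⌊2796654·136/10000⌋=38034; principal=158830-38034=120796; balance=2796654-120796=2675858
22. interest=⌊2675858·136/10000⌋=36391; principal=158830-36391=122439; balance=2675858-122439=2553419
23. interest=⌊2553419·136/10000⌋=34726; principal=158830-34726=124104; balance=2553419-124104=2429315
24. interest=⌊2429315·136/10000⌋=33038; principal=158830-33038=125792; balance=2429315-125792=2303523
25. interest=⌊2303523·136/10000⌋=31327; principal=158830-31327=127503; balance=2303523-127503=2176020
26. interest=⌊2176020·136/10000⌋=29593; principal=158830-29593=129237; balance=2176020-129237=2046783
27. interest=⌊2046783·136/10000⌋=27836; principal=158830-27836=130994; balance=2046783-130994=1915789
28. interest=⌊1915789·136/10000⌋=26054; principal=158830-26054=132776; balance=1915789-132776=1783013
29. interest=⌊1783013·136/10000⌋=24248; principal=158830-24248=134582; balance=1783013-134582=1648431
30. interest=⌊1648431·136/10000⌋=22418; principal=158830-22418=136412; balance=1648431-136412=1512019
31. interest=⌊1512019·136/10000⌋=20563; principal=158830-20563=138267; balance=1512019-138267=1373752
32. interest=⌊1373752·136/10000⌋=18683; principal=158830-18683=140147; balance=1373752-140147=1233605
33. interest=⌊1233605·136/10000⌋=16777; principal=158830-16777=142053; balance=1233605-142053=1091552
34. interest=⌊1091552·136/10000⌋=14845; principal=158830-14845=143985; balance=1091552-143985=947567
35. interest=⌊947567·136/10000⌋=12886; principal=158830-12886=145944; balance=947567-145944=801623
36. interest=⌊801623·136/10000⌋=10902; principal=158830-10902=147928; balance=801623-147928=653695
37. interest=⌊653695·136/10000⌋=8890; principal=158830-8890=149940; balance=653695-149940=503755
38. interest=⌊503755·136/10000⌋=6851; principal=158830-6851=151979; balance=503755-151979=351776
39. interest=⌊351776·136/10000⌋=4784; principal=158830-4784=154046; balance=351776-154046=197730

1 66632 92198 4807269
2 65378 93452 4713817
3 64107 94723 4619094
4 62819 96011 4523083
5 61513 97317 4425766
6 60190 98640 4327126
7 58848 99982 4227144
8 57489 101341 4125803
9 56110 102720 4023083
10 54713 104117 3918966
11 53297 105533 3813433
12 51862 106968 3706465
13 50407 108423 3598042
14 48933 109897 3488145
15 47438 111392 3376753
16 45923 112907 3263846
17 44388 114442 3149404
18 42831 115999 3033405
19 41254 117576 2915829
20 39655 119175 2796654
21 38034 120796 2675858
22 36391 122439 2553419
23 34726 124104 2429315
24 33038 125792 2303523
25 31327 127503 2176020
26 29593 129237 2046783
27 27836 130994 1915789
28 26054 132776 1783013
29 24248 134582 1648431
30 22418 136412 1512019
31 20563 138267 1373752
32 18683 140147 1233605
33 16777 142053 1091552
34 14845 143985 947567
35 12886 145944 801623
36 10902 147928 653695
37 8890 149940 503755
38 6851 151979 351776
39 4784 154046 197730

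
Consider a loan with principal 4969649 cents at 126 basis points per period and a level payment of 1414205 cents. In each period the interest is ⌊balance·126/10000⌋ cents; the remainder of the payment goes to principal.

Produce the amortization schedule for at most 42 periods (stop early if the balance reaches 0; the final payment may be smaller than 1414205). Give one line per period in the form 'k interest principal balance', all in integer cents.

1 62617 1351588 3618061
2 45587 1368618 2249443
3 28342 1385863 863580
4 10881 863580 0

1. interest=⌊4969649·126/10000⌋=62617; principal=1414205-62617=1351588; balance=4969649-1351588=3618061
2. interest=⌊3618061·126/10000⌋=45587; principal=1414205-45587=1368618; balance=3618061-1368618=2249443
3. interest=⌊2249443·126/10000⌋=28342; principal=1414205-28342=1385863; balance=2249443-1385863=863580
4. interest=⌊863580·126/10000⌋=10881; principal=min(1414205-10881,863580)=863580; balance=863580-863580=0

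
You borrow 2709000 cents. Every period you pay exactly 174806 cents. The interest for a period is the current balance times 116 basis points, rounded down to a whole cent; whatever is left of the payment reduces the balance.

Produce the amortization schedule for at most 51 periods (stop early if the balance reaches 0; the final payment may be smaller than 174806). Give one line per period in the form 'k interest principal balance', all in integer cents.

1. interest=⌊2709000·116/10000⌋=31424; principal=174806-31424=143382; balance=2709000-143382=2565618
2. interest=⌊2565618·116/10000⌋=29761; principal=174806-29761=145045; balance=2565618-145045=2420573
3. interest=⌊2420573·116/10000⌋=28078; principal=174806-28078=146728; balance=2420573-146728=2273845
4. interest=⌊2273845·116/10000⌋=26376; principal=174806-26376=148430; balance=2273845-148430=2125415
5. interest=⌊2125415·116/10000⌋=24654; principal=174806-24654=150152; balance=2125415-150152=1975263
6. interest=⌊1975263·116/10000⌋=22913; principal=174806-22913=151893; balance=1975263-151893=1823370
7. interest=⌊1823370·116/10000⌋=21151; principal=174806-21151=153655; balance=1823370-153655=1669715
8. interest=⌊1669715·116/10000⌋=19368; principal=174806-19368=155438; balance=1669715-155438=1514277
9. interest=⌊1514277·116/10000⌋=17565; principal=174806-17565=157241; balance=1514277-157241=1357036
10. interest=⌊1357036·116/10000⌋=15741; principal=174806-15741=159065; balance=1357036-159065=1197971
11. interest=⌊1197971·116/10000⌋=13896; principal=174806-13896=160910; balance=1197971-160910=1037061
12. interest=⌊1037061·116/10000⌋=12029; principal=174806-12029=162777; balance=1037061-162777=874284
13. interest=⌊874284·116/10000⌋=10141; principal=174806-10141=164665; balance=874284-164665=709619
14. interest=⌊709619·116/10000⌋=8231; principal=174806-8231=166575; balance=709619-166575=543044
15. interest=⌊543044·116/10000⌋=6299; principal=174806-6299=168507; balance=543044-168507=374537
16. interest=⌊374537·116/10000⌋=4344; principal=174806-4344=170462; balance=374537-170462=204075
17. interest=⌊204075·116/10000⌋=2367; principal=174806-2367=172439; balance=204075-172439=31636
18. interest=⌊31636·116/10000⌋=366; principal=min(174806-366,31636)=31636; balance=31636-31636=0

1 31424 143382 2565618
2 29761 145045 2420573
3 28078 146728 2273845
4 26376 148430 2125415
5 24654 150152 1975263
6 22913 151893 1823370
7 21151 153655 1669715
8 19368 155438 1514277
9 17565 157241 1357036
10 15741 159065 1197971
11 13896 160910 1037061
12 12029 162777 874284
13 10141 164665 709619
14 8231 166575 543044
15 6299 168507 374537
16 4344 170462 204075
17 2367 172439 31636
18 366 31636 0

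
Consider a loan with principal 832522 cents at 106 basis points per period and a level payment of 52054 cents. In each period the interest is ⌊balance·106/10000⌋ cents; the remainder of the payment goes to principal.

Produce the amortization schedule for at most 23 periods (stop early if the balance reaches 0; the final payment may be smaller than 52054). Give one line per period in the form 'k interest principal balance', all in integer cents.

1 8824 43230 789292
2 8366 43688 745604
3 7903 44151 701453
4 7435 44619 656834
5 6962 45092 611742
6 6484 45570 566172
7 6001 46053 520119
8 5513 46541 473578
9 5019 47035 426543
10 4521 47533 379010
11 4017 48037 330973
12 3508 48546 282427
13 2993 49061 233366
14 2473 49581 183785
15 1948 50106 133679
16 1416 50638 83041
17 880 51174 31867
18 337 31867 0

1. interest=⌊832522·106/10000⌋=8824; principal=52054-8824=43230; balance=832522-43230=789292
2. interest=⌊789292·106/10000⌋=8366; principal=52054-8366=43688; balance=789292-43688=745604
3. interest=⌊745604·106/10000⌋=7903; principal=52054-7903=44151; balance=745604-44151=701453
4. interest=⌊701453·106/10000⌋=7435; principal=52054-7435=44619; balance=701453-44619=656834
5. interest=⌊656834·106/10000⌋=6962; principal=52054-6962=45092; balance=656834-45092=611742
6. interest=⌊611742·106/10000⌋=6484; principal=52054-6484=45570; balance=611742-45570=566172
7. interest=⌊566172·106/10000⌋=6001; principal=52054-6001=46053; balance=566172-46053=520119
8. interest=⌊520119·106/10000⌋=5513; principal=52054-5513=46541; balance=520119-46541=473578
9. interest=⌊473578·106/10000⌋=5019; principal=52054-5019=47035; balance=473578-47035=426543
10. interest=⌊426543·106/10000⌋=4521; principal=52054-4521=47533; balance=426543-47533=379010
11. interest=⌊379010·106/10000⌋=4017; principal=52054-4017=48037; balance=379010-48037=330973
12. interest=⌊330973·106/10000⌋=3508; principal=52054-3508=48546; balance=330973-48546=282427
13. interest=⌊282427·106/10000⌋=2993; principal=52054-2993=49061; balance=282427-49061=233366
14. interest=⌊233366·106/10000⌋=2473; principal=52054-2473=49581; balance=233366-49581=183785
15. interest=⌊183785·106/10000⌋=1948; principal=52054-1948=50106; balance=183785-50106=133679
16. interest=⌊133679·106/10000⌋=1416; principal=52054-1416=50638; balance=133679-50638=83041
17. interest=⌊83041·106/10000⌋=880; principal=52054-880=51174; balance=83041-51174=31867
18. interest=⌊31867·106/10000⌋=337; principal=min(52054-337,31867)=31867; balance=31867-31867=0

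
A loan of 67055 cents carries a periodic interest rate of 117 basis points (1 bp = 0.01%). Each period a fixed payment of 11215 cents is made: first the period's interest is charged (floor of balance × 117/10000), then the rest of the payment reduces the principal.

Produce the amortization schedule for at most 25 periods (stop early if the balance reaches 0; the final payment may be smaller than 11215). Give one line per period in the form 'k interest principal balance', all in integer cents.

1. interest=⌊67055·117/10000⌋=784; principal=11215-784=10431; balance=67055-10431=56624
2. interest=⌊56624·117/10000⌋=662; principal=11215-662=10553; balance=56624-10553=46071
3. interest=⌊46071·117/10000⌋=539; principal=11215-539=10676; balance=46071-10676=35395
4. interest=⌊35395·117/10000⌋=414; principal=11215-414=10801; balance=35395-10801=24594
5. interest=⌊24594·117/10000⌋=287; principal=11215-287=10928; balance=24594-10928=13666
6. interest=⌊13666·117/10000⌋=159; principal=11215-159=11056; balance=13666-11056=2610
7. interest=⌊2610·117/10000⌋=30; principal=min(11215-30,2610)=2610; balance=2610-2610=0

1 784 10431 56624
2 662 10553 46071
3 539 10676 35395
4 414 10801 24594
5 287 10928 13666
6 159 11056 2610
7 30 2610 0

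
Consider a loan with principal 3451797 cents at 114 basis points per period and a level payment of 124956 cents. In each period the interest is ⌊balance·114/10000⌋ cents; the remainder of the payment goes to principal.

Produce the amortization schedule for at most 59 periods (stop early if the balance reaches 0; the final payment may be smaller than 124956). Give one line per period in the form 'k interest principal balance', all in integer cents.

1 39350 85606 3366191
2 38374 86582 3279609
3 37387 87569 3192040
4 36389 88567 3103473
5 35379 89577 3013896
6 34358 90598 2923298
7 33325 91631 2831667
8 32281 92675 2738992
9 31224 93732 2645260
10 30155 94801 2550459
11 29075 95881 2454578
12 27982 96974 2357604
13 26876 98080 2259524
14 25758 99198 2160326
15 24627 100329 2059997
16 23483 101473 1958524
17 22327 102629 1855895
18 21157 103799 1752096
19 19973 104983 1647113
20 18777 106179 1540934
21 17566 107390 1433544
22 16342 108614 1324930
23 15104 109852 1215078
24 13851 111105 1103973
25 12585 112371 991602
26 11304 113652 877950
27 10008 114948 763002
28 8698 116258 646744
29 7372 117584 529160
30 6032 118924 410236
31 4676 120280 289956
32 3305 121651 168305
33 1918 123038 45267
34 516 45267 0

1. interest=⌊3451797·114/10000⌋=39350; principal=124956-39350=85606; balance=3451797-85606=3366191
2. interest=⌊3366191·114/10000⌋=38374; principal=124956-38374=86582; balance=3366191-86582=3279609
3. interest=⌊3279609·114/10000⌋=37387; principal=124956-37387=87569; balance=3279609-87569=3192040
4. interest=⌊3192040·114/10000⌋=36389; principal=124956-36389=88567; balance=3192040-88567=3103473
5. interest=⌊3103473·114/10000⌋=35379; principal=124956-35379=89577; balance=3103473-89577=3013896
6. interest=⌊3013896·114/10000⌋=34358; principal=124956-34358=90598; balance=3013896-90598=2923298
7. interest=⌊2923298·114/10000⌋=33325; principal=124956-33325=91631; balance=2923298-91631=2831667
8. interest=⌊2831667·114/10000⌋=32281; principal=124956-32281=92675; balance=2831667-92675=2738992
9. interest=⌊2738992·114/10000⌋=31224; principal=124956-31224=93732; balance=2738992-93732=2645260
10. interest=⌊2645260·114/10000⌋=30155; principal=124956-30155=94801; balance=2645260-94801=2550459
11. interest=⌊2550459·114/10000⌋=29075; principal=124956-29075=95881; balance=2550459-95881=2454578
12. interest=⌊2454578·114/10000⌋=27982; principal=124956-27982=96974; balance=2454578-96974=2357604
13. interest=⌊2357604·114/10000⌋=26876; principal=124956-26876=98080; balance=2357604-98080=2259524
14. interest=⌊2259524·114/10000⌋=25758; principal=124956-25758=99198; balance=2259524-99198=2160326
15. interest=⌊2160326·114/10000⌋=24627; principal=124956-24627=100329; balance=2160326-100329=2059997
16. interest=⌊2059997·114/10000⌋=23483; principal=124956-23483=101473; balance=2059997-101473=1958524
17. interest=⌊1958524·114/10000⌋=22327; principal=124956-22327=102629; balance=1958524-102629=1855895
18. interest=⌊1855895·114/10000⌋=21157; principal=124956-21157=103799; balance=1855895-103799=1752096
19. interest=⌊1752096·114/10000⌋=19973; principal=124956-19973=104983; balance=1752096-104983=1647113
20. interest=⌊1647113·114/10000⌋=18777; principal=124956-18777=106179; balance=1647113-106179=1540934
21. interest=⌊1540934·114/10000⌋=17566; principal=124956-17566=107390; balance=1540934-107390=1433544
22. interest=⌊1433544·114/10000⌋=16342; principal=124956-16342=108614; balance=1433544-108614=1324930
23. interest=⌊1324930·114/10000⌋=15104; principal=124956-15104=109852; balance=1324930-109852=1215078
24. interest=⌊1215078·114/10000⌋=13851; principal=124956-13851=111105; balance=1215078-111105=1103973
25. interest=⌊1103973·114/10000⌋=12585; principal=124956-12585=112371; balance=1103973-112371=991602
26. interest=⌊991602·114/10000⌋=11304; principal=124956-11304=113652; balance=991602-113652=877950
27. interest=⌊877950·114/10000⌋=10008; principal=124956-10008=114948; balance=877950-114948=763002
28. interest=⌊763002·114/10000⌋=8698; principal=124956-8698=116258; balance=763002-116258=646744
29. interest=⌊646744·114/10000⌋=7372; principal=124956-7372=117584; balance=646744-117584=529160
30. interest=⌊529160·114/10000⌋=6032; principal=124956-6032=118924; balance=529160-118924=410236
31. interest=⌊410236·114/10000⌋=4676; principal=124956-4676=120280; balance=410236-120280=289956
32. interest=⌊289956·114/10000⌋=3305; principal=124956-3305=121651; balance=289956-121651=168305
33. interest=⌊168305·114/10000⌋=1918; principal=124956-1918=123038; balance=168305-123038=45267
34. interest=⌊45267·114/10000⌋=516; principal=min(124956-516,45267)=45267; balance=45267-45267=0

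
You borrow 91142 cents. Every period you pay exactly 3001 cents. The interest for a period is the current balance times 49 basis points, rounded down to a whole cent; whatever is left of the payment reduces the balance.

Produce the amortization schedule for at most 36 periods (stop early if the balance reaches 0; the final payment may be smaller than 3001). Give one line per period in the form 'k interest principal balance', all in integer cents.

1. interest=⌊91142·49/10000⌋=446; principal=3001-446=2555; balance=91142-2555=88587
2. interest=⌊88587·49/10000⌋=434; principal=3001-434=2567; balance=88587-2567=86020
3. interest=⌊86020·49/10000⌋=421; principal=3001-421=2580; balance=86020-2580=83440
4. interest=⌊83440·49/10000⌋=408; principal=3001-408=2593; balance=83440-2593=80847
5. interest=⌊80847·49/10000⌋=396; principal=3001-396=2605; balance=80847-2605=78242
6. interest=⌊78242·49/10000⌋=383; principal=3001-383=2618; balance=78242-2618=75624
7. interest=⌊75624·49/10000⌋=370; principal=3001-370=2631; balance=75624-2631=72993
8. interest=⌊72993·49/10000⌋=357; principal=3001-357=2644; balance=72993-2644=70349
9. interest=⌊70349·49/10000⌋=344; principal=3001-344=2657; balance=70349-2657=67692
10. interest=⌊67692·49/10000⌋=331; principal=3001-331=2670; balance=67692-2670=65022
11. interest=⌊65022·49/10000⌋=318; principal=3001-318=2683; balance=65022-2683=62339
12. interest=⌊62339·49/10000⌋=305; principal=3001-305=2696; balance=62339-2696=59643
13. interest=⌊59643·49/10000⌋=292; principal=3001-292=2709; balance=59643-2709=56934
14. interest=⌊56934·49/10000⌋=278; principal=3001-278=2723; balance=56934-2723=54211
15. interest=⌊54211·49/10000⌋=265; principal=3001-265=2736; balance=54211-2736=51475
16. interest=⌊51475·49/10000⌋=252; principal=3001-252=2749; balance=51475-2749=48726
17. interest=⌊48726·49/10000⌋=238; principal=3001-238=2763; balance=48726-2763=45963
18. interest=⌊45963·49/10000⌋=225; principal=3001-225=2776; balance=45963-2776=43187
19. interest=⌊43187·49/10000⌋=211; principal=3001-211=2790; balance=43187-2790=40397
20. interest=⌊40397·49/10000⌋=197; principal=3001-197=2804; balance=40397-2804=37593
21. interest=⌊37593·49/10000⌋=184; principal=3001-184=2817; balance=37593-2817=34776
22. interest=⌊34776·49/10000⌋=170; principal=3001-170=2831; balance=34776-2831=31945
23. interest=⌊31945·49/10000⌋=156; principal=3001-156=2845; balance=31945-2845=29100
24. interest=⌊29100·49/10000⌋=142; principal=3001-142=2859; balance=29100-2859=26241
25. interest=⌊26241·49/10000⌋=128; principal=3001-128=2873; balance=26241-2873=23368
26. interest=⌊23368·49/10000⌋=114; principal=3001-114=2887; balance=23368-2887=20481
27. interest=⌊20481·49/10000⌋=100; principal=3001-100=2901; balance=20481-2901=17580
28. interest=⌊17580·49/10000⌋=86; principal=3001-86=2915; balance=17580-2915=14665
29. interest=⌊14665·49/10000⌋=71; principal=3001-71=2930; balance=14665-2930=11735
30. interest=⌊11735·49/10000⌋=57; principal=3001-57=2944; balance=11735-2944=8791
31. interest=⌊8791·49/10000⌋=43; principal=3001-43=2958; balance=8791-2958=5833
32. interest=⌊5833·49/10000⌋=28; principal=3001-28=2973; balance=5833-2973=2860
33. interest=⌊2860·49/10000⌋=14; principal=min(3001-14,2860)=2860; balance=2860-2860=0

1 446 2555 88587
2 434 2567 86020
3 421 2580 83440
4 408 2593 80847
5 396 2605 78242
6 383 2618 75624
7 370 2631 72993
8 357 2644 70349
9 344 2657 67692
10 331 2670 65022
11 318 2683 62339
12 305 2696 59643
13 292 2709 56934
14 278 2723 54211
15 265 2736 51475
16 252 2749 48726
17 238 2763 45963
18 225 2776 43187
19 211 2790 40397
20 197 2804 37593
21 184 2817 34776
22 170 2831 31945
23 156 2845 29100
24 142 2859 26241
25 128 2873 23368
26 114 2887 20481
27 100 2901 17580
28 86 2915 14665
29 71 2930 11735
30 57 2944 8791
31 43 2958 5833
32 28 2973 2860
33 14 2860 0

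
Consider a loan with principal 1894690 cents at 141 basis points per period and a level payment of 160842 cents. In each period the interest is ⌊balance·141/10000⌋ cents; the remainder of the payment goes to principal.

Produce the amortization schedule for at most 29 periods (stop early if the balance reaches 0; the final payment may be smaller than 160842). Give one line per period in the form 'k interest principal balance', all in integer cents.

1. interest=⌊1894690·141/10000⌋=26715; principal=160842-26715=134127; balance=1894690-134127=1760563
2. interest=⌊1760563·141/10000⌋=24823; principal=160842-24823=136019; balance=1760563-136019=1624544
3. interest=⌊1624544·141/10000⌋=22906; principal=160842-22906=137936; balance=1624544-137936=1486608
4. interest=⌊1486608·141/10000⌋=20961; principal=160842-20961=139881; balance=1486608-139881=1346727
5. interest=⌊1346727·141/10000⌋=18988; principal=160842-18988=141854; balance=1346727-141854=1204873
6. interest=⌊1204873·141/10000⌋=16988; principal=160842-16988=143854; balance=1204873-143854=1061019
7. interest=⌊1061019·141/10000⌋=14960; principal=160842-14960=145882; balance=1061019-145882=915137
8. interest=⌊915137·141/10000⌋=12903; principal=160842-12903=147939; balance=915137-147939=767198
9. interest=⌊767198·141/10000⌋=10817; principal=160842-10817=150025; balance=767198-150025=617173
10. interest=⌊617173·141/10000⌋=8702; principal=160842-8702=152140; balance=617173-152140=465033
11. interest=⌊465033·141/10000⌋=6556; principal=160842-6556=154286; balance=465033-154286=310747
12. interest=⌊310747·141/10000⌋=4381; principal=160842-4381=156461; balance=310747-156461=154286
13. interest=⌊154286·141/10000⌋=2175; principal=min(160842-2175,154286)=154286; balance=154286-154286=0

1 26715 134127 1760563
2 24823 136019 1624544
3 22906 137936 1486608
4 20961 139881 1346727
5 18988 141854 1204873
6 16988 143854 1061019
7 14960 145882 915137
8 12903 147939 767198
9 10817 150025 617173
10 8702 152140 465033
11 6556 154286 310747
12 4381 156461 154286
13 2175 154286 0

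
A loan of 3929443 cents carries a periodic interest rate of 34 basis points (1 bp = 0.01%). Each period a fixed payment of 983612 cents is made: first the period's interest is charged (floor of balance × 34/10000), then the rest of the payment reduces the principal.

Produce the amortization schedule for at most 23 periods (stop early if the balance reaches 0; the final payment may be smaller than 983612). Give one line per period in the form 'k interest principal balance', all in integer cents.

1. interest=⌊3929443·34/10000⌋=13360; principal=983612-13360=970252; balance=3929443-970252=2959191
2. interest=⌊2959191·34/10000⌋=10061; principal=983612-10061=973551; balance=2959191-973551=1985640
3. interest=⌊1985640·34/10000⌋=6751; principal=983612-6751=976861; balance=1985640-976861=1008779
4. interest=⌊1008779·34/10000⌋=3429; principal=983612-3429=980183; balance=1008779-980183=28596
5. interest=⌊28596·34/10000⌋=97; principal=min(983612-97,28596)=28596; balance=28596-28596=0

1 13360 970252 2959191
2 10061 973551 1985640
3 6751 976861 1008779
4 3429 980183 28596
5 97 28596 0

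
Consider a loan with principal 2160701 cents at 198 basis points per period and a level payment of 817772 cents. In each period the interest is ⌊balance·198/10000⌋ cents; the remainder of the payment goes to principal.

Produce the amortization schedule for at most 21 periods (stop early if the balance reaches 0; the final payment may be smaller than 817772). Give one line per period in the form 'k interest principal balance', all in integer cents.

1 42781 774991 1385710
2 27437 790335 595375
3 11788 595375 0

1. interest=⌊2160701·198/10000⌋=42781; principal=817772-42781=774991; balance=2160701-774991=1385710
2. interest=⌊1385710·198/10000⌋=27437; principal=817772-27437=790335; balance=1385710-790335=595375
3. interest=⌊595375·198/10000⌋=11788; principal=min(817772-11788,595375)=595375; balance=595375-595375=0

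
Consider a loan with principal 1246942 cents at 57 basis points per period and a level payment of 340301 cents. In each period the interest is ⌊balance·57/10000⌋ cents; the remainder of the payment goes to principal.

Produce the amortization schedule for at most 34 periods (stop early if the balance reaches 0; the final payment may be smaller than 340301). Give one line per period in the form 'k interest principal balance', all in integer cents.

1 7107 333194 913748
2 5208 335093 578655
3 3298 337003 241652
4 1377 241652 0

1. interest=⌊1246942·57/10000⌋=7107; principal=340301-7107=333194; balance=1246942-333194=913748
2. interest=⌊913748·57/10000⌋=5208; principal=340301-5208=335093; balance=913748-335093=578655
3. interest=⌊578655·57/10000⌋=3298; principal=340301-3298=337003; balance=578655-337003=241652
4. interest=⌊241652·57/10000⌋=1377; principal=min(340301-1377,241652)=241652; balance=241652-241652=0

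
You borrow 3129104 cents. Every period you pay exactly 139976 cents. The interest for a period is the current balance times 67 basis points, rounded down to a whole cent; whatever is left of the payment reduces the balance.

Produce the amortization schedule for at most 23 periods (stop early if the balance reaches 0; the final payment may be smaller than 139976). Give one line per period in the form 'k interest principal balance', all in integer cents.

1. interest=⌊3129104·67/10000⌋=20964; principal=139976-20964=119012; balance=3129104-119012=3010092
2. interest=⌊3010092·67/10000⌋=20167; principal=139976-20167=119809; balance=3010092-119809=2890283
3. interest=⌊2890283·67/10000⌋=19364; principal=139976-19364=120612; balance=2890283-120612=2769671
4. interest=⌊2769671·67/10000⌋=18556; principal=139976-18556=121420; balance=2769671-121420=2648251
5. interest=⌊2648251·67/10000⌋=17743; principal=139976-17743=122233; balance=2648251-122233=2526018
6. interest=⌊2526018·67/10000⌋=16924; principal=139976-16924=123052; balance=2526018-123052=2402966
7. interest=⌊2402966·67/10000⌋=16099; principal=139976-16099=123877; balance=2402966-123877=2279089
8. interest=⌊2279089·67/10000⌋=15269; principal=139976-15269=124707; balance=2279089-124707=2154382
9. interest=⌊2154382·67/10000⌋=14434; principal=139976-14434=125542; balance=2154382-125542=2028840
10. interest=⌊2028840·67/10000⌋=13593; principal=139976-13593=126383; balance=2028840-126383=1902457
11. interest=⌊1902457·67/10000⌋=12746; principal=139976-12746=127230; balance=1902457-127230=1775227
12. interest=⌊1775227·67/10000⌋=11894; principal=139976-11894=128082; balance=1775227-128082=1647145
13. interest=⌊1647145·67/10000⌋=11035; principal=139976-11035=128941; balance=1647145-128941=1518204
14. interest=⌊1518204·67/10000⌋=10171; principal=139976-10171=129805; balance=1518204-129805=1388399
15. interest=⌊1388399·67/10000⌋=9302; principal=139976-9302=130674; balance=1388399-130674=1257725
16. interest=⌊1257725·67/10000⌋=8426; principal=139976-8426=131550; balance=1257725-131550=1126175
17. interest=⌊1126175·67/10000⌋=7545; principal=139976-7545=132431; balance=1126175-132431=993744
18. interest=⌊993744·67/10000⌋=6658; principal=139976-6658=133318; balance=993744-133318=860426
19. interest=⌊860426·67/10000⌋=5764; principal=139976-5764=134212; balance=860426-134212=726214
20. interest=⌊726214·67/10000⌋=4865; principal=139976-4865=135111; balance=726214-135111=591103
21. interest=⌊591103·67/10000⌋=3960; principal=139976-3960=136016; balance=591103-136016=455087
22. interest=⌊455087·67/10000⌋=3049; principal=139976-3049=136927; balance=455087-136927=318160
23. interest=⌊318160·67/10000⌋=2131; principal=139976-2131=137845; balance=318160-137845=180315

1 20964 119012 3010092
2 20167 119809 2890283
3 19364 120612 2769671
4 18556 121420 2648251
5 17743 122233 2526018
6 16924 123052 2402966
7 16099 123877 2279089
8 15269 124707 2154382
9 14434 125542 2028840
10 13593 126383 1902457
11 12746 127230 1775227
12 11894 128082 1647145
13 11035 128941 1518204
14 10171 129805 1388399
15 9302 130674 1257725
16 8426 131550 1126175
17 7545 132431 993744
18 6658 133318 860426
19 5764 134212 726214
20 4865 135111 591103
21 3960 136016 455087
22 3049 136927 318160
23 2131 137845 180315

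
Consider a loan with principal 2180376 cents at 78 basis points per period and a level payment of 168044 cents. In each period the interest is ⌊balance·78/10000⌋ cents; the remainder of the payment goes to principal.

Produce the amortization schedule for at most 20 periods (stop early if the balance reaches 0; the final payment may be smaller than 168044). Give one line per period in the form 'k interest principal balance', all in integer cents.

1. interest=⌊2180376·78/10000⌋=17006; principal=168044-17006=151038; balance=2180376-151038=2029338
2. interest=⌊2029338·78/10000⌋=15828; principal=168044-15828=152216; balance=2029338-152216=1877122
3. interest=⌊1877122·78/10000⌋=14641; principal=168044-14641=153403; balance=1877122-153403=1723719
4. interest=⌊1723719·78/10000⌋=13445; principal=168044-13445=154599; balance=1723719-154599=1569120
5. interest=⌊1569120·78/10000⌋=12239; principal=168044-12239=155805; balance=1569120-155805=1413315
6. interest=⌊1413315·78/10000⌋=11023; principal=168044-11023=157021; balance=1413315-157021=1256294
7. interest=⌊1256294·78/10000⌋=9799; principal=168044-9799=158245; balance=1256294-158245=1098049
8. interest=⌊1098049·78/10000⌋=8564; principal=168044-8564=159480; balance=1098049-159480=938569
9. interest=⌊938569·78/10000⌋=7320; principal=168044-7320=160724; balance=938569-160724=777845
10. interest=⌊777845·78/10000⌋=6067; principal=168044-6067=161977; balance=777845-161977=615868
11. interest=⌊615868·78/10000⌋=4803; principal=168044-4803=163241; balance=615868-163241=452627
12. interest=⌊452627·78/10000⌋=3530; principal=168044-3530=164514; balance=452627-164514=288113
13. interest=⌊288113·78/10000⌋=2247; principal=168044-2247=165797; balance=288113-165797=122316
14. interest=⌊122316·78/10000⌋=954; principal=min(168044-954,122316)=122316; balance=122316-122316=0

1 17006 151038 2029338
2 15828 152216 1877122
3 14641 153403 1723719
4 13445 154599 1569120
5 12239 155805 1413315
6 11023 157021 1256294
7 9799 158245 1098049
8 8564 159480 938569
9 7320 160724 777845
10 6067 161977 615868
11 4803 163241 452627
12 3530 164514 288113
13 2247 165797 122316
14 954 122316 0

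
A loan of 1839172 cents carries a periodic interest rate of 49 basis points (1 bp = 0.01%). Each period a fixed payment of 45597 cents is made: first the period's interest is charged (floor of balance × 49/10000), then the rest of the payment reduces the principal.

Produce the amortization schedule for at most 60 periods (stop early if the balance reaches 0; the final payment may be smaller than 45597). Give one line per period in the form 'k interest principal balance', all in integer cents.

1. interest=⌊1839172·49/10000⌋=9011; principal=45597-9011=36586; balance=1839172-36586=1802586
2. interest=⌊1802586·49/10000⌋=8832; principal=45597-8832=36765; balance=1802586-36765=1765821
3. interest=⌊1765821·49/10000⌋=8652; principal=45597-8652=36945; balance=1765821-36945=1728876
4. interest=⌊1728876·49/10000⌋=8471; principal=45597-8471=37126; balance=1728876-37126=1691750
5. interest=⌊1691750·49/10000⌋=8289; principal=45597-8289=37308; balance=1691750-37308=1654442
6. interest=⌊1654442·49/10000⌋=8106; principal=45597-8106=37491; balance=1654442-37491=1616951
7. interest=⌊1616951·49/10000⌋=7923; principal=45597-7923=37674; balance=1616951-37674=1579277
8. interest=⌊1579277·49/10000⌋=7738; principal=45597-7738=37859; balance=1579277-37859=1541418
9. interest=⌊1541418·49/10000⌋=7552; principal=45597-7552=38045; balance=1541418-38045=1503373
10. interest=⌊1503373·49/10000⌋=7366; principal=45597-7366=38231; balance=1503373-38231=1465142
11. interest=⌊1465142·49/10000⌋=7179; principal=45597-7179=38418; balance=1465142-38418=1426724
12. interest=⌊1426724·49/10000⌋=6990; principal=45597-6990=38607; balance=1426724-38607=1388117
13. interest=⌊1388117·49/10000⌋=6801; principal=45597-6801=38796; balance=1388117-38796=1349321
14. interest=⌊1349321·49/10000⌋=6611; principal=45597-6611=38986; balance=1349321-38986=1310335
15. interest=⌊1310335·49/10000⌋=6420; principal=45597-6420=39177; balance=1310335-39177=1271158
16. interest=⌊1271158·49/10000⌋=6228; principal=45597-6228=39369; balance=1271158-39369=1231789
17. interest=⌊1231789·49/10000⌋=6035; principal=45597-6035=39562; balance=1231789-39562=1192227
18. interest=⌊1192227·49/10000⌋=5841; principal=45597-5841=39756; balance=1192227-39756=1152471
19. interest=⌊1152471·49/10000⌋=5647; principal=45597-5647=39950; balance=1152471-39950=1112521
20. interest=⌊1112521·49/10000⌋=5451; principal=45597-5451=40146; balance=1112521-40146=1072375
21. interest=⌊1072375·49/10000⌋=5254; principal=45597-5254=40343; balance=1072375-40343=1032032
22. interest=⌊1032032·49/10000⌋=5056; principal=45597-5056=40541; balance=1032032-40541=991491
23. interest=⌊991491·49/10000⌋=4858; principal=45597-4858=40739; balance=991491-40739=950752
24. interest=⌊950752·49/10000⌋=4658; principal=45597-4658=40939; balance=950752-40939=909813
25. interest=⌊909813·49/10000⌋=4458; principal=45597-4458=41139; balance=909813-41139=868674
26. interest=⌊868674·49/10000⌋=4256; principal=45597-4256=41341; balance=868674-41341=827333
27. interest=⌊827333·49/10000⌋=4053; principal=45597-4053=41544; balance=827333-41544=785789
28. interest=⌊785789·49/10000⌋=3850; principal=45597-3850=41747; balance=785789-41747=744042
29. interest=⌊744042·49/10000⌋=3645; principal=45597-3645=41952; balance=744042-41952=702090
30. interest=⌊702090·49/10000⌋=3440; principal=45597-3440=42157; balance=702090-42157=659933
31. interest=⌊659933·49/10000⌋=3233; principal=45597-3233=42364; balance=659933-42364=617569
32. interest=⌊617569·49/10000⌋=3026; principal=45597-3026=42571; balance=617569-42571=574998
33. interest=⌊574998·49/10000⌋=2817; principal=45597-2817=42780; balance=574998-42780=532218
34. interest=⌊532218·49/10000⌋=2607; principal=45597-2607=42990; balance=532218-42990=489228
35. interest=⌊489228·49/10000⌋=2397; principal=45597-2397=43200; balance=489228-43200=446028
36. interest=⌊446028·49/10000⌋=2185; principal=45597-2185=43412; balance=446028-43412=402616
37. interest=⌊402616·49/10000⌋=1972; principal=45597-1972=43625; balance=402616-43625=358991
38. interest=⌊358991·49/10000⌋=1759; principal=45597-1759=43838; balance=358991-43838=315153
39. interest=⌊315153·49/10000⌋=1544; principal=45597-1544=44053; balance=315153-44053=271100
40. interest=⌊271100·49/10000⌋=1328; principal=45597-1328=44269; balance=271100-44269=226831
41. interest=⌊226831·49/10000⌋=1111; principal=45597-1111=44486; balance=226831-44486=182345
42. interest=⌊182345·49/10000⌋=893; principal=45597-893=44704; balance=182345-44704=137641
43. interest=⌊137641·49/10000⌋=674; principal=45597-674=44923; balance=137641-44923=92718
44. interest=⌊92718·49/10000⌋=454; principal=45597-454=45143; balance=92718-45143=47575
45. interest=⌊47575·49/10000⌋=233; principal=45597-233=45364; balance=47575-45364=2211
46. interest=⌊2211·49/10000⌋=10; principal=min(45597-10,2211)=2211; balance=2211-2211=0

1 9011 36586 1802586
2 8832 36765 1765821
3 8652 36945 1728876
4 8471 37126 1691750
5 8289 37308 1654442
6 8106 37491 1616951
7 7923 37674 1579277
8 7738 37859 1541418
9 7552 38045 1503373
10 7366 38231 1465142
11 7179 38418 1426724
12 6990 38607 1388117
13 6801 38796 1349321
14 6611 38986 1310335
15 6420 39177 1271158
16 6228 39369 1231789
17 6035 39562 1192227
18 5841 39756 1152471
19 5647 39950 1112521
20 5451 40146 1072375
21 5254 40343 1032032
22 5056 40541 991491
23 4858 40739 950752
24 4658 40939 909813
25 4458 41139 868674
26 4256 41341 827333
27 4053 41544 785789
28 3850 41747 744042
29 3645 41952 702090
30 3440 42157 659933
31 3233 42364 617569
32 3026 42571 574998
33 2817 42780 532218
34 2607 42990 489228
35 2397 43200 446028
36 2185 43412 402616
37 1972 43625 358991
38 1759 43838 315153
39 1544 44053 271100
40 1328 44269 226831
41 1111 44486 182345
42 893 44704 137641
43 674 44923 92718
44 454 45143 47575
45 233 45364 2211
46 10 2211 0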